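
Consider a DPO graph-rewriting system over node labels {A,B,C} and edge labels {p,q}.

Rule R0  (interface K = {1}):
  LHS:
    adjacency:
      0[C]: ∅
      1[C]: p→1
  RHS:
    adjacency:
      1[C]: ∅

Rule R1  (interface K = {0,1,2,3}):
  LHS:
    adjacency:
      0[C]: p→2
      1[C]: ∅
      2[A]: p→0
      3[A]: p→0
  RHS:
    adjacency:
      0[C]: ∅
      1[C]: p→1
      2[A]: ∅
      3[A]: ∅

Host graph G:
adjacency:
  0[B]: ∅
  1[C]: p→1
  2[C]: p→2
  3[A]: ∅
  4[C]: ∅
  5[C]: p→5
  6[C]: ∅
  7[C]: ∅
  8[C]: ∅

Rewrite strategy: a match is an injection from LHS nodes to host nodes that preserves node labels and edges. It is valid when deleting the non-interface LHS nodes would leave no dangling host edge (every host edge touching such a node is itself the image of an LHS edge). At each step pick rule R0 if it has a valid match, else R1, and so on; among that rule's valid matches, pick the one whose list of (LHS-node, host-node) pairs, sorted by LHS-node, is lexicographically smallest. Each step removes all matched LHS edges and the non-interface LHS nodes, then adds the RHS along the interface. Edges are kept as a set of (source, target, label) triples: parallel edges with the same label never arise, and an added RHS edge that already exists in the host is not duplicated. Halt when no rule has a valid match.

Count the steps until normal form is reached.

start.  V:9 E:3  edges: 1-p->1 2-p->2 5-p->5
1. fire R0 via {0↦4, 1↦1}  →  V:8 E:2  edges: 2-p->2 5-p->5
2. fire R0 via {0↦1, 1↦2}  →  V:7 E:1  edges: 5-p->5
3. fire R0 via {0↦2, 1↦5}  →  V:6 E:0  edges: ∅
final graph: no rule applies after step 3

Answer: 3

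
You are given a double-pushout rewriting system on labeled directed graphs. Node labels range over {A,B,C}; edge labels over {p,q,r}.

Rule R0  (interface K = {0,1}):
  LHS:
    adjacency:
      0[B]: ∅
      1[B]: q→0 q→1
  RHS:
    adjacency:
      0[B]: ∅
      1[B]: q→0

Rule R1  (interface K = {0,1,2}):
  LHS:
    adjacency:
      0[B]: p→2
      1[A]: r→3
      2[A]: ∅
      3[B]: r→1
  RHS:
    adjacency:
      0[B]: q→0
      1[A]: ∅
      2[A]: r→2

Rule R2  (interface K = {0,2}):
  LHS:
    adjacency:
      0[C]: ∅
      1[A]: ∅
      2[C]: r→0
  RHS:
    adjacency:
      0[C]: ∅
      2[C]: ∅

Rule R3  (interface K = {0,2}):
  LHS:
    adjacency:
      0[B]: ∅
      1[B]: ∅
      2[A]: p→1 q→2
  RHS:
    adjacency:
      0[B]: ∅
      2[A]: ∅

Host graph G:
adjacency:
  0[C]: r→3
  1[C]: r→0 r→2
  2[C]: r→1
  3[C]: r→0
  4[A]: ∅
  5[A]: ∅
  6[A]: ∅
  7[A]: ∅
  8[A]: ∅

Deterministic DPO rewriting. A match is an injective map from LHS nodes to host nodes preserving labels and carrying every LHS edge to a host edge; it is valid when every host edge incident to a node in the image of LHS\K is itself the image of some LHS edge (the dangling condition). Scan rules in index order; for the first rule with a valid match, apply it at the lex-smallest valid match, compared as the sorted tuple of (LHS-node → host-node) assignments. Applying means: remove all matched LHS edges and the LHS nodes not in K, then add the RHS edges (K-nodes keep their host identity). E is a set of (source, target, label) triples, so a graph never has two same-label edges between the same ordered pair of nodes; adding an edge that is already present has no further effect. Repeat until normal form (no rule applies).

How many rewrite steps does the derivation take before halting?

Answer: 5

Derivation:
start.  V:9 E:5  edges: 0-r->3 1-r->0 1-r->2 2-r->1 3-r->0
1. fire R2 via {0↦0, 1↦4, 2↦1}  →  V:8 E:4  edges: 0-r->3 1-r->2 2-r->1 3-r->0
2. fire R2 via {0↦0, 1↦5, 2↦3}  →  V:7 E:3  edges: 0-r->3 1-r->2 2-r->1
3. fire R2 via {0↦1, 1↦6, 2↦2}  →  V:6 E:2  edges: 0-r->3 1-r->2
4. fire R2 via {0↦2, 1↦7, 2↦1}  →  V:5 E:1  edges: 0-r->3
5. fire R2 via {0↦3, 1↦8, 2↦0}  →  V:4 E:0  edges: ∅
normal form: no rule applies after step 5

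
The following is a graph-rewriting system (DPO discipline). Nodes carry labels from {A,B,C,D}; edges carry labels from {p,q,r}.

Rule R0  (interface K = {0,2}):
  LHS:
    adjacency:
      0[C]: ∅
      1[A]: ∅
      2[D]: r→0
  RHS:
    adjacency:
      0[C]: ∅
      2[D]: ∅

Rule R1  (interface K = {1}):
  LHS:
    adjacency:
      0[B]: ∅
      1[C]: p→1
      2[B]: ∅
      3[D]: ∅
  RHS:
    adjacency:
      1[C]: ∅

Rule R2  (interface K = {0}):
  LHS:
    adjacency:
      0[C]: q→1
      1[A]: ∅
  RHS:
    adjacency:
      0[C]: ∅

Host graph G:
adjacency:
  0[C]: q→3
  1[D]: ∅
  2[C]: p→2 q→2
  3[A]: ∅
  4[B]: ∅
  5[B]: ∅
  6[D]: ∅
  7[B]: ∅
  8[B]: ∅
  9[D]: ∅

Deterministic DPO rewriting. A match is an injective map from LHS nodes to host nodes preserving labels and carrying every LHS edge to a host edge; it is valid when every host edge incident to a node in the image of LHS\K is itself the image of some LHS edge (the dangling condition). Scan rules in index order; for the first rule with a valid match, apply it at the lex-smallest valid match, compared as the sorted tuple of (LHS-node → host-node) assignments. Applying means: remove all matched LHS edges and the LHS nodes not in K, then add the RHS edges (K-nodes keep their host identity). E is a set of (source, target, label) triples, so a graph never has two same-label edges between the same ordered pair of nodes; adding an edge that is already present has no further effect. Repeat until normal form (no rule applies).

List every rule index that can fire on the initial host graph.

R0: no valid match — LHS pattern not found
R1: 36 valid matches — {0↦4, 1↦2, 2↦5, 3↦1}, {0↦4, 1↦2, 2↦5, 3↦6}, {0↦4, 1↦2, 2↦5, 3↦9} (+33 more)
R2: 1 valid match — {0↦0, 1↦3}

Answer: [R1,R2]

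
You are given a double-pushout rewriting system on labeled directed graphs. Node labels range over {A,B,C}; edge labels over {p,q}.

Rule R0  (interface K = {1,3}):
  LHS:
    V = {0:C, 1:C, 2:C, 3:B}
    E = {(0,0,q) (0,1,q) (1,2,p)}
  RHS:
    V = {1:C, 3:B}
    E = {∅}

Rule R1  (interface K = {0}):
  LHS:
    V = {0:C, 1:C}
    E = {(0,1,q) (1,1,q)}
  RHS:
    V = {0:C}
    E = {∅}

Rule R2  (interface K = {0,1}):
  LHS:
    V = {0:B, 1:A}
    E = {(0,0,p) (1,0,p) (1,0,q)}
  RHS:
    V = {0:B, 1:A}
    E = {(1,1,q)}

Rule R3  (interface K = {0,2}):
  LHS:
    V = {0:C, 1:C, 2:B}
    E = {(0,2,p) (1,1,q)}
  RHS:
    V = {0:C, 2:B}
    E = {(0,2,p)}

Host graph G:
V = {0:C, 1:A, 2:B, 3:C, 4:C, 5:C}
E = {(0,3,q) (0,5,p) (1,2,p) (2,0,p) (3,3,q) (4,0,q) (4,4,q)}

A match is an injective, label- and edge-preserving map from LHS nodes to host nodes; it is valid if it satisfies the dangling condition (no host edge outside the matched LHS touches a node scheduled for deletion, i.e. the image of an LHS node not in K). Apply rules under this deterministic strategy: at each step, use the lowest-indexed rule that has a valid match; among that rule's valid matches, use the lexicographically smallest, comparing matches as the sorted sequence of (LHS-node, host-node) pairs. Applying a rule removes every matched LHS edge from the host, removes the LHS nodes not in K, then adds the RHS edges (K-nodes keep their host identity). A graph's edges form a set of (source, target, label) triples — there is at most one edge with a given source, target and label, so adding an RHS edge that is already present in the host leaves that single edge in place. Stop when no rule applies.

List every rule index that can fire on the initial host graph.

Answer: [R0,R1]

Rewrite trace:
R0: 1 valid match — {0↦4, 1↦0, 2↦5, 3↦2}
R1: 1 valid match — {0↦0, 1↦3}
R2: no valid match — LHS pattern not found
R3: no valid match — LHS pattern not found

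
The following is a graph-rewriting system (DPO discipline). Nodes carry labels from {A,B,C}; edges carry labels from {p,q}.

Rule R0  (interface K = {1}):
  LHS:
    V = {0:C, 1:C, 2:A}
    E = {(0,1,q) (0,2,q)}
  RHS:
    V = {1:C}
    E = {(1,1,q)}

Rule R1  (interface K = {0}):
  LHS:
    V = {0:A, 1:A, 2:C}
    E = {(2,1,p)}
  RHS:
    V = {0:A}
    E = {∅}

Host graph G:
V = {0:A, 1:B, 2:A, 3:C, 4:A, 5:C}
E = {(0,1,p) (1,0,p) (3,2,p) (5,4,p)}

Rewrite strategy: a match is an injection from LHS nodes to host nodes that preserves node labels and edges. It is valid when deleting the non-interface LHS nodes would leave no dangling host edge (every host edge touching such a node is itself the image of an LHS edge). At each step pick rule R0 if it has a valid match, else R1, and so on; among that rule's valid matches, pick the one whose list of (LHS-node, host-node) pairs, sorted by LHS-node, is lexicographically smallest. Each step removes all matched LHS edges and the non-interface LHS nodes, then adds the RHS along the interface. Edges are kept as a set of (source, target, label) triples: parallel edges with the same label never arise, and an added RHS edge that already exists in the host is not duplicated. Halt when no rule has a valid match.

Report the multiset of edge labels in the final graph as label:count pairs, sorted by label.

start.  V:6 E:4  edges: 0-p->1 1-p->0 3-p->2 5-p->4
1. fire R1 via {0↦0, 1↦2, 2↦3}  →  V:4 E:3  edges: 0-p->1 1-p->0 5-p->4
2. fire R1 via {0↦0, 1↦4, 2↦5}  →  V:2 E:2  edges: 0-p->1 1-p->0
halt: no rule applies after step 2
NF edges: [(0, 1, 'p'), (1, 0, 'p')]

Answer: p:2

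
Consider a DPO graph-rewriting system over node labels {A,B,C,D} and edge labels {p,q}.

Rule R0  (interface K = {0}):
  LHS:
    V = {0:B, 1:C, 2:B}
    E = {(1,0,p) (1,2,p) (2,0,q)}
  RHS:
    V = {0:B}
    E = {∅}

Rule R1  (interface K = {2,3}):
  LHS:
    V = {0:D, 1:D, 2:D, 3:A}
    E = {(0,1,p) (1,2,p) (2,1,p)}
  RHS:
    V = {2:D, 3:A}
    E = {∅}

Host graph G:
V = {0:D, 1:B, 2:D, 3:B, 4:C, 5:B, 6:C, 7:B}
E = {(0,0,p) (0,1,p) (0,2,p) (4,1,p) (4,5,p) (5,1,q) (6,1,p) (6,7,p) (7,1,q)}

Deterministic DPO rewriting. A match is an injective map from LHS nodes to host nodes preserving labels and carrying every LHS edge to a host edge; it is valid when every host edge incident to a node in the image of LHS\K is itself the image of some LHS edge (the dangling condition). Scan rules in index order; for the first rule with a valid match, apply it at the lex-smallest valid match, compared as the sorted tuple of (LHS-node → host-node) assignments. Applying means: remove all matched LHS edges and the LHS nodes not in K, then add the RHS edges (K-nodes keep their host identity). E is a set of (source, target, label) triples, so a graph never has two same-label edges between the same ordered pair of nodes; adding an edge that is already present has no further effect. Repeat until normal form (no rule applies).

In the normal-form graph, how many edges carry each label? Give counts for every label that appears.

start.  V:8 E:9  edges: 0-p->0 0-p->1 0-p->2 4-p->1 4-p->5 5-q->1 6-p->1 6-p->7 7-q->1
1. fire R0 via {0↦1, 1↦4, 2↦5}  →  V:6 E:6  edges: 0-p->0 0-p->1 0-p->2 6-p->1 6-p->7 7-q->1
2. fire R0 via {0↦1, 1↦6, 2↦7}  →  V:4 E:3  edges: 0-p->0 0-p->1 0-p->2
final graph: no rule applies after step 2
NF edges: [(0, 0, 'p'), (0, 1, 'p'), (0, 2, 'p')]

Answer: p:3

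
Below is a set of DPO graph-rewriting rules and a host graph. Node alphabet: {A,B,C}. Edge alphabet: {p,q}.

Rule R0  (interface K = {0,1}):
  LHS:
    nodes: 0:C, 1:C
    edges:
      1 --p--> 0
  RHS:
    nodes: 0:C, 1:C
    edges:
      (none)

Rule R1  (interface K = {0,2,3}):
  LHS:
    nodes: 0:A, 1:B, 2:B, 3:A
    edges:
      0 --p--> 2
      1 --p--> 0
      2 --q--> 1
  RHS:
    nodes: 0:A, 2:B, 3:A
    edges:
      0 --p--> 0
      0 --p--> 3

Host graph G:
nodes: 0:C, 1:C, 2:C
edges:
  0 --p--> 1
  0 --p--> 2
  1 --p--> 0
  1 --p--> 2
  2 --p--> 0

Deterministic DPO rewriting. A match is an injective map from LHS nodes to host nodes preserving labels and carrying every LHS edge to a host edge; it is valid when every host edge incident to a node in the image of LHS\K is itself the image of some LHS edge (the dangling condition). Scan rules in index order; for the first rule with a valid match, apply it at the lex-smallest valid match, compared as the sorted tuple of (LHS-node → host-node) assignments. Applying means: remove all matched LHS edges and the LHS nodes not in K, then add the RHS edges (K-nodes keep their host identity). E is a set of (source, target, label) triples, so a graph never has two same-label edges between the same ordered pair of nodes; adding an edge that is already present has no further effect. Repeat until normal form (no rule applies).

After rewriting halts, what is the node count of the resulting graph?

[0] host  ⇒  3 nodes, 5 edges  {0-p->1 0-p->2 1-p->0 1-p->2 2-p->0}
[1] R0 @ {0↦0, 1↦1}  ⇒  3 nodes, 4 edges  {0-p->1 0-p->2 1-p->2 2-p->0}
[2] R0 @ {0↦0, 1↦2}  ⇒  3 nodes, 3 edges  {0-p->1 0-p->2 1-p->2}
[3] R0 @ {0↦1, 1↦0}  ⇒  3 nodes, 2 edges  {0-p->2 1-p->2}
[4] R0 @ {0↦2, 1↦0}  ⇒  3 nodes, 1 edges  {1-p->2}
[5] R0 @ {0↦2, 1↦1}  ⇒  3 nodes, 0 edges  {∅}
normal form: no rule applies after step 5
NF nodes: {0:C, 1:C, 2:C}

Answer: 3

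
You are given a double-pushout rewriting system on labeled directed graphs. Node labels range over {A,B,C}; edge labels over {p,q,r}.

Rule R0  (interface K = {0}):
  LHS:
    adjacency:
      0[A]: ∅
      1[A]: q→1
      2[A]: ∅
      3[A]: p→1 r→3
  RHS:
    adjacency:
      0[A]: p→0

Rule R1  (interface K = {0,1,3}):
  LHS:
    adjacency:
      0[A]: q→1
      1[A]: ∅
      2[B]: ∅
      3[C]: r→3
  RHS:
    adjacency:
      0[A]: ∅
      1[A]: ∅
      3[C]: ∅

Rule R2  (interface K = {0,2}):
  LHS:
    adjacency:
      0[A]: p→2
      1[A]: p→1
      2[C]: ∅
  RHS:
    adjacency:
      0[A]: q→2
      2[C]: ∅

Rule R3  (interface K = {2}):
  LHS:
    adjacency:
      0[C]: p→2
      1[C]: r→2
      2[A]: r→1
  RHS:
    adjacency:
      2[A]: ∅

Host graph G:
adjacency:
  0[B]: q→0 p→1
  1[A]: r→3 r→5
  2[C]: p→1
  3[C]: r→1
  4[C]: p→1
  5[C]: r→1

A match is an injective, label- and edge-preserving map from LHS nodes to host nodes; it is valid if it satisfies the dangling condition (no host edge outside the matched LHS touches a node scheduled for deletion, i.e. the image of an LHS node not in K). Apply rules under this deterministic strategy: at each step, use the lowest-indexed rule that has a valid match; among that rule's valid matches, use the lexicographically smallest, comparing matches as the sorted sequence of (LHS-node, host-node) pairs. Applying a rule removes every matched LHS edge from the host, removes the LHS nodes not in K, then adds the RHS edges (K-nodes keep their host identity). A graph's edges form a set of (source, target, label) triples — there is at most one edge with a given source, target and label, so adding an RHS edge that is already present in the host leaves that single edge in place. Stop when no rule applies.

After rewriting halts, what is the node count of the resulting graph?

Answer: 2

Rewrite trace:
initial: |V|=6 |E|=8  E = 0-q->0 0-p->1 1-r->3 1-r->5 2-p->1 3-r->1 4-p->1 5-r->1
step 1: apply R3 at {0↦2, 1↦3, 2↦1}  → |V|=4 |E|=5  E = 0-q->0 0-p->1 1-r->5 4-p->1 5-r->1
step 2: apply R3 at {0↦4, 1↦5, 2↦1}  → |V|=2 |E|=2  E = 0-q->0 0-p->1
halt: no rule applies after step 2
NF nodes: {0:B, 1:A}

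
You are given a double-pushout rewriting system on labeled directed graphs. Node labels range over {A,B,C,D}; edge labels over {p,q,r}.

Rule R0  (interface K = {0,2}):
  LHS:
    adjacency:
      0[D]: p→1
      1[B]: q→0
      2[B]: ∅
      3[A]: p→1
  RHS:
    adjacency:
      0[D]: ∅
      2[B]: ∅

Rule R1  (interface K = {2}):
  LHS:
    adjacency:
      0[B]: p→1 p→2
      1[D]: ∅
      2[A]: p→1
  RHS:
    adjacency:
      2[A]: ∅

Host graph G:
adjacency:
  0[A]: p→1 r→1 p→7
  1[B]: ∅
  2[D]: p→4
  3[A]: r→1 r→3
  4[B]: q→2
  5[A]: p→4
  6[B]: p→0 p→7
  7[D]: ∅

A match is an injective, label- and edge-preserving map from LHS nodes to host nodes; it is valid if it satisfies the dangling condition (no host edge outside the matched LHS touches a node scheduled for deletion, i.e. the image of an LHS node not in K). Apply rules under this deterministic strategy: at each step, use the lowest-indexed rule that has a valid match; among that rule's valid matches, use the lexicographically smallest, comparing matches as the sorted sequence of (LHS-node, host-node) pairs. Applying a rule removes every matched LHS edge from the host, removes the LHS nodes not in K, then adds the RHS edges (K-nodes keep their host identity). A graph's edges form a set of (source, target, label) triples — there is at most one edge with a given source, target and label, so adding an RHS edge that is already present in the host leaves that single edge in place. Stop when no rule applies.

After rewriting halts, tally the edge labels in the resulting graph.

Answer: p:1 r:3

Derivation:
[0] host  ⇒  8 nodes, 10 edges  {0-p->1 0-r->1 0-p->7 2-p->4 3-r->1 3-r->3 4-q->2 5-p->4 6-p->0 6-p->7}
[1] R0 @ {0↦2, 1↦4, 2↦1, 3↦5}  ⇒  6 nodes, 7 edges  {0-p->1 0-r->1 0-p->7 3-r->1 3-r->3 6-p->0 6-p->7}
[2] R1 @ {0↦6, 1↦7, 2↦0}  ⇒  4 nodes, 4 edges  {0-p->1 0-r->1 3-r->1 3-r->3}
final graph: no rule applies after step 2
NF edges: [(0, 1, 'p'), (0, 1, 'r'), (3, 1, 'r'), (3, 3, 'r')]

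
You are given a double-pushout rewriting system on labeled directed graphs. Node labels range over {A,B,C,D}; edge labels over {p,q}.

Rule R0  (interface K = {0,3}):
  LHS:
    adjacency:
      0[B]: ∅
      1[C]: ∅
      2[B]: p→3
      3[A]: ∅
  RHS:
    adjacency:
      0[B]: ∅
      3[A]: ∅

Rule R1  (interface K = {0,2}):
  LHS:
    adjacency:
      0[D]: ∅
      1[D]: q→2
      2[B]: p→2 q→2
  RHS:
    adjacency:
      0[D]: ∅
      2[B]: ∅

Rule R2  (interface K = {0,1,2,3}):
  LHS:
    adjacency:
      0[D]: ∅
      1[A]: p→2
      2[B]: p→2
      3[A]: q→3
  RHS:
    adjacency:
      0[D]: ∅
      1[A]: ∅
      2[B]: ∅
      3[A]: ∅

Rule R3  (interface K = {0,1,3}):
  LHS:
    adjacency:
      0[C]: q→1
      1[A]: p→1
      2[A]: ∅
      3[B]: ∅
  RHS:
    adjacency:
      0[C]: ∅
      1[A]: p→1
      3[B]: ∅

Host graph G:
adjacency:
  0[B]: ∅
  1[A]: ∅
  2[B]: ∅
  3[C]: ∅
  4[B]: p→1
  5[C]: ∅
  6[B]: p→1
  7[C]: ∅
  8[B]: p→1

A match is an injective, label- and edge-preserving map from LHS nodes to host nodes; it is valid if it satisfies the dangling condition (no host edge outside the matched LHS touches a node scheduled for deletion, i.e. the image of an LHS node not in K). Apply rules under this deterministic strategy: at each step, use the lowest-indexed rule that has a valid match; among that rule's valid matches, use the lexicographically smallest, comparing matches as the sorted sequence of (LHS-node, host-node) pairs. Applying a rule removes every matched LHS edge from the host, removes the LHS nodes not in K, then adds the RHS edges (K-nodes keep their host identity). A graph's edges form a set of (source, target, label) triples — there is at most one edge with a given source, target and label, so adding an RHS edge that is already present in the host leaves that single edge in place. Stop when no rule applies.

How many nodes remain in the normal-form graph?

Answer: 3

Derivation:
[0] host  ⇒  9 nodes, 3 edges  {4-p->1 6-p->1 8-p->1}
[1] R0 @ {0↦0, 1↦3, 2↦4, 3↦1}  ⇒  7 nodes, 2 edges  {6-p->1 8-p->1}
[2] R0 @ {0↦0, 1↦5, 2↦6, 3↦1}  ⇒  5 nodes, 1 edges  {8-p->1}
[3] R0 @ {0↦0, 1↦7, 2↦8, 3↦1}  ⇒  3 nodes, 0 edges  {∅}
normal form: no rule applies after step 3
NF nodes: {0:B, 1:A, 2:B}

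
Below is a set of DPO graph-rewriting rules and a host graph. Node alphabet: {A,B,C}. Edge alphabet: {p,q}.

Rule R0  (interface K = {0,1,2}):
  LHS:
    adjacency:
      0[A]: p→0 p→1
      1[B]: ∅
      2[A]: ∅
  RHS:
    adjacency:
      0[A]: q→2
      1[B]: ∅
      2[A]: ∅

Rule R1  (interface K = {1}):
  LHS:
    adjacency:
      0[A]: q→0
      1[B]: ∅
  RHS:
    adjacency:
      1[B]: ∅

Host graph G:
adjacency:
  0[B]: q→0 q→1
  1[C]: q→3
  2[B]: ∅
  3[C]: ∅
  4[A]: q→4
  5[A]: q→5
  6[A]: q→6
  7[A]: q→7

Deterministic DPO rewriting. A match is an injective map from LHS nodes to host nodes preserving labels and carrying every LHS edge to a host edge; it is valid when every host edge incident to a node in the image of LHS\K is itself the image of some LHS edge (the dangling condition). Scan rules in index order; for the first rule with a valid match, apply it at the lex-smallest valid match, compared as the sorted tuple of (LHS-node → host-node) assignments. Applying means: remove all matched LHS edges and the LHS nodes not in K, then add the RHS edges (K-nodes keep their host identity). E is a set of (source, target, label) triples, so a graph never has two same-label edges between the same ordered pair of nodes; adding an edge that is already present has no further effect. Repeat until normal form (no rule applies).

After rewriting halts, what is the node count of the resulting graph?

Answer: 4

Steps:
initial: |V|=8 |E|=7  E = 0-q->0 0-q->1 1-q->3 4-q->4 5-q->5 6-q->6 7-q->7
step 1: apply R1 at {0↦4, 1↦0}  → |V|=7 |E|=6  E = 0-q->0 0-q->1 1-q->3 5-q->5 6-q->6 7-q->7
step 2: apply R1 at {0↦5, 1↦0}  → |V|=6 |E|=5  E = 0-q->0 0-q->1 1-q->3 6-q->6 7-q->7
step 3: apply R1 at {0↦6, 1↦0}  → |V|=5 |E|=4  E = 0-q->0 0-q->1 1-q->3 7-q->7
step 4: apply R1 at {0↦7, 1↦0}  → |V|=4 |E|=3  E = 0-q->0 0-q->1 1-q->3
normal form: no rule applies after step 4
NF nodes: {0:B, 1:C, 2:B, 3:C}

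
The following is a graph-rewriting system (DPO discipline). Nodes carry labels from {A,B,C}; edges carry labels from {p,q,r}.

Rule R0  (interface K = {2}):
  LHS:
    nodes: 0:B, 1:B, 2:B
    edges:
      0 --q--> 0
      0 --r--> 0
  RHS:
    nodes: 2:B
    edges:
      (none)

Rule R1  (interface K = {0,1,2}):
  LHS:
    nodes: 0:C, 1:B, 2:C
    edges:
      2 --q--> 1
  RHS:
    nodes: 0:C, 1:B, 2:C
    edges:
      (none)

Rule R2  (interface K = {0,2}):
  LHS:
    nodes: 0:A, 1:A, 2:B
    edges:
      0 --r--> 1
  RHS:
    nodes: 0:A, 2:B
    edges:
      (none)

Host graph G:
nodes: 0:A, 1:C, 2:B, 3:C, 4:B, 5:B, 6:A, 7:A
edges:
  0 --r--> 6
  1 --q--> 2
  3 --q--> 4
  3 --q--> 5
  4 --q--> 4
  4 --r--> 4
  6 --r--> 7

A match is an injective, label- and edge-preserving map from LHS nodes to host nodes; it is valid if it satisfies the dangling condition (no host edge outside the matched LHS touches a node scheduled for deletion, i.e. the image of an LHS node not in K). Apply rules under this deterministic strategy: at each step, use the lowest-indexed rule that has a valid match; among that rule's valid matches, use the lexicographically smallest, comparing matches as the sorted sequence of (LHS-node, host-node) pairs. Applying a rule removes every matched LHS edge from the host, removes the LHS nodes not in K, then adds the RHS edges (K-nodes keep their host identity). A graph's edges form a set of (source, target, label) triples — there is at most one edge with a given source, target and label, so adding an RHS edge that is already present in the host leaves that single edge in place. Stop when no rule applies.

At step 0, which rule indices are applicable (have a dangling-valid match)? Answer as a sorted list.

R0: no valid match — 2 raw matches, all fail dangling condition
R1: 3 valid matches — {0↦1, 1↦4, 2↦3}, {0↦1, 1↦5, 2↦3}, {0↦3, 1↦2, 2↦1}
R2: 3 valid matches — {0↦6, 1↦7, 2↦2}, {0↦6, 1↦7, 2↦4}, {0↦6, 1↦7, 2↦5}

Answer: [R1,R2]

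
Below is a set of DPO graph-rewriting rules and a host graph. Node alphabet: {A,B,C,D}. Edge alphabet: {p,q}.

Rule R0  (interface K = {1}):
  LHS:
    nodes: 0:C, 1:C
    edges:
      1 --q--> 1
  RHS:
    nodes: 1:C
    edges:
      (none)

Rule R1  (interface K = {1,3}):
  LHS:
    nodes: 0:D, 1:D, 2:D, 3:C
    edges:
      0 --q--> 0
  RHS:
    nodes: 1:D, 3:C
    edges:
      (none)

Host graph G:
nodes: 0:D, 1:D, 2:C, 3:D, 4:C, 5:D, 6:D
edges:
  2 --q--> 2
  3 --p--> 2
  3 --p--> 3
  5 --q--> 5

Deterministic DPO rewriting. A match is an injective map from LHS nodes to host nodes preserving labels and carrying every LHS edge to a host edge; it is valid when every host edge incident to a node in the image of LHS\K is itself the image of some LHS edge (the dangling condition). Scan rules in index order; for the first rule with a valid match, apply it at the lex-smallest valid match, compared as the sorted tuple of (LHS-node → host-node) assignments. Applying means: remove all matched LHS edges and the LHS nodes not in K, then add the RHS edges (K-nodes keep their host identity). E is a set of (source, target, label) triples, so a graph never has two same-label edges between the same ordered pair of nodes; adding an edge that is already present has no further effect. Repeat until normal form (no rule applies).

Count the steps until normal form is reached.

Answer: 2

Rewrite trace:
[0] host  ⇒  7 nodes, 4 edges  {2-q->2 3-p->2 3-p->3 5-q->5}
[1] R0 @ {0↦4, 1↦2}  ⇒  6 nodes, 3 edges  {3-p->2 3-p->3 5-q->5}
[2] R1 @ {0↦5, 1↦0, 2↦1, 3↦2}  ⇒  4 nodes, 2 edges  {3-p->2 3-p->3}
normal form: no rule applies after step 2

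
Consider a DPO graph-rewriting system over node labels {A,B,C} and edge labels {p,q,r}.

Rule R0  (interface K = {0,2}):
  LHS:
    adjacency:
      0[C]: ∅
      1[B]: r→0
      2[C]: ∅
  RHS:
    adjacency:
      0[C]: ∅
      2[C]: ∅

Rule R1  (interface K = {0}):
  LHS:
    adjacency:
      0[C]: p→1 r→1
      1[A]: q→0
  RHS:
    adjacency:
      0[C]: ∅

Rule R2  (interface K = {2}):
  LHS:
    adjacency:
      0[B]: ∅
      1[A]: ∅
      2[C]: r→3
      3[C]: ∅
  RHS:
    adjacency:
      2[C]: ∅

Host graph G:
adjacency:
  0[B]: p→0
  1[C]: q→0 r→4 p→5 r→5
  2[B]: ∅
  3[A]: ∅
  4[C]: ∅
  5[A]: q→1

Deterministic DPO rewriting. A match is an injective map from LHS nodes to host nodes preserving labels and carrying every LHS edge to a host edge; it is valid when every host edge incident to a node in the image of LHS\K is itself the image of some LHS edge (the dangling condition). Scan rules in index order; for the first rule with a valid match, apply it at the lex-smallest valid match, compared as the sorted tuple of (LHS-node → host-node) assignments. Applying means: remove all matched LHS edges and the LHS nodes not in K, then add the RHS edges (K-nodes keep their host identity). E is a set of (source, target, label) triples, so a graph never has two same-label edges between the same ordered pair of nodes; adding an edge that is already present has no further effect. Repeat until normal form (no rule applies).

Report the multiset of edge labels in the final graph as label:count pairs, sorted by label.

Answer: p:1 q:1

Rewrite trace:
[0] host  ⇒  6 nodes, 6 edges  {0-p->0 1-q->0 1-r->4 1-p->5 1-r->5 5-q->1}
[1] R1 @ {0↦1, 1↦5}  ⇒  5 nodes, 3 edges  {0-p->0 1-q->0 1-r->4}
[2] R2 @ {0↦2, 1↦3, 2↦1, 3↦4}  ⇒  2 nodes, 2 edges  {0-p->0 1-q->0}
halt: no rule applies after step 2
NF edges: [(0, 0, 'p'), (1, 0, 'q')]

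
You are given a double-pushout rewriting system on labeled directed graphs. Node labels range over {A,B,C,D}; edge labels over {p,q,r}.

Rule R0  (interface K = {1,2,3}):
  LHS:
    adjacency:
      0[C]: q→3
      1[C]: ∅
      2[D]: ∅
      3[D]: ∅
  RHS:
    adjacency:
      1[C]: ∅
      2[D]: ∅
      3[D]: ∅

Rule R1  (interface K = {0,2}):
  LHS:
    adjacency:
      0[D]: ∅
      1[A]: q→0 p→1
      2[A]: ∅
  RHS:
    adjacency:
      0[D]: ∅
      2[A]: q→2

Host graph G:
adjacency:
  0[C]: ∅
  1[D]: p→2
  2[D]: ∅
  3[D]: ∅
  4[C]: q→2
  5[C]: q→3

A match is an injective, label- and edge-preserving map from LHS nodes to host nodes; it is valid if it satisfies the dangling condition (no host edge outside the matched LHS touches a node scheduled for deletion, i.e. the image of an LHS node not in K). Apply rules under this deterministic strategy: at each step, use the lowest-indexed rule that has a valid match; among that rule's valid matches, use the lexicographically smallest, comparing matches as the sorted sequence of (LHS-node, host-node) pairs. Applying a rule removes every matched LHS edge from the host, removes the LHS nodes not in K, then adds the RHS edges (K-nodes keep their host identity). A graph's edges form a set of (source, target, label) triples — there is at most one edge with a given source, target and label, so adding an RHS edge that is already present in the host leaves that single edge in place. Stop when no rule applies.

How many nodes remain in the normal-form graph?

Answer: 4

Rewrite trace:
start.  V:6 E:3  edges: 1-p->2 4-q->2 5-q->3
1. fire R0 via {0↦4, 1↦0, 2↦1, 3↦2}  →  V:5 E:2  edges: 1-p->2 5-q->3
2. fire R0 via {0↦5, 1↦0, 2↦1, 3↦3}  →  V:4 E:1  edges: 1-p->2
normal form: no rule applies after step 2
NF nodes: {0:C, 1:D, 2:D, 3:D}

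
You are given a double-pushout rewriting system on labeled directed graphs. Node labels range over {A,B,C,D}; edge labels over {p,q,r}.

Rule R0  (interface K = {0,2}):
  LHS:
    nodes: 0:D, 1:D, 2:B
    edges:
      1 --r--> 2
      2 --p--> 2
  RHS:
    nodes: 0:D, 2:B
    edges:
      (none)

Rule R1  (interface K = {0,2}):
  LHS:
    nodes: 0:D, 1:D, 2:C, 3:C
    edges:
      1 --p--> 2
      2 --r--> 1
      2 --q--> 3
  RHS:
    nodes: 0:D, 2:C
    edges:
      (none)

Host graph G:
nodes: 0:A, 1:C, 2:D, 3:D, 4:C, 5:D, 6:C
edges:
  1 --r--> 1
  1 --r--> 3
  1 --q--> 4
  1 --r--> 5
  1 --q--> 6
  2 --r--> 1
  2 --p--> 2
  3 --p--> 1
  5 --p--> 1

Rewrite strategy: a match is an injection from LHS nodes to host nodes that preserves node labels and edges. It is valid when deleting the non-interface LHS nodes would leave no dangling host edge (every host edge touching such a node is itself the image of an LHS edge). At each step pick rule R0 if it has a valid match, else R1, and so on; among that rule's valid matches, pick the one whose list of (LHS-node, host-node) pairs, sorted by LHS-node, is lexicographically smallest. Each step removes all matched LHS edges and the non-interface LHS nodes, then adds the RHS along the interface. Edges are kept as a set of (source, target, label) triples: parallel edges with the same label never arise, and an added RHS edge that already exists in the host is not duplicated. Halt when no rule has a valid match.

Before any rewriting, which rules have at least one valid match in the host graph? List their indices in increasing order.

Answer: [R1]

Steps:
R0: no valid match — LHS pattern not found
R1: 8 valid matches — {0↦2, 1↦3, 2↦1, 3↦4}, {0↦2, 1↦3, 2↦1, 3↦6}, {0↦2, 1↦5, 2↦1, 3↦4} (+5 more)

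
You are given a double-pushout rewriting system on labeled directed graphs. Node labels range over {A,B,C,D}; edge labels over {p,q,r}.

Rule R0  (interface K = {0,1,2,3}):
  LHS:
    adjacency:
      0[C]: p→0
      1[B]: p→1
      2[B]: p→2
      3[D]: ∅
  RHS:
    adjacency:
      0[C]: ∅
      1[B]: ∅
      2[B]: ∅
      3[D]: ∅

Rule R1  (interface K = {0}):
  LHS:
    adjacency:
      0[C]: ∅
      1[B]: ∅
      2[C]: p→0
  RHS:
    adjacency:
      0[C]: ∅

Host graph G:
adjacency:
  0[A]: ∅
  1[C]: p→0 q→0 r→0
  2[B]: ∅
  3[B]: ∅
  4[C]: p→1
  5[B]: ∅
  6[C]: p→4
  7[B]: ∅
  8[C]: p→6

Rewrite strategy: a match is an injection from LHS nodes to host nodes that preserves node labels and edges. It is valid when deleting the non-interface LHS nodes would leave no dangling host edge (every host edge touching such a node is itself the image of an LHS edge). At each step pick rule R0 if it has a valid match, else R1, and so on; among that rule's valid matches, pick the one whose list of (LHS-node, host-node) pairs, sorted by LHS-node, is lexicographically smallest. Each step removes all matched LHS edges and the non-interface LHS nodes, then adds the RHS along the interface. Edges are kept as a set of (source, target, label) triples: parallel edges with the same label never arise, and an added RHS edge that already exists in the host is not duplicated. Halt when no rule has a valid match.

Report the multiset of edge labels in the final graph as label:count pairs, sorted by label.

start.  V:9 E:6  edges: 1-p->0 1-q->0 1-r->0 4-p->1 6-p->4 8-p->6
1. fire R1 via {0↦6, 1↦2, 2↦8}  →  V:7 E:5  edges: 1-p->0 1-q->0 1-r->0 4-p->1 6-p->4
2. fire R1 via {0↦4, 1↦3, 2↦6}  →  V:5 E:4  edges: 1-p->0 1-q->0 1-r->0 4-p->1
3. fire R1 via {0↦1, 1↦5, 2↦4}  →  V:3 E:3  edges: 1-p->0 1-q->0 1-r->0
normal form: no rule applies after step 3
NF edges: [(1, 0, 'p'), (1, 0, 'q'), (1, 0, 'r')]

Answer: p:1 q:1 r:1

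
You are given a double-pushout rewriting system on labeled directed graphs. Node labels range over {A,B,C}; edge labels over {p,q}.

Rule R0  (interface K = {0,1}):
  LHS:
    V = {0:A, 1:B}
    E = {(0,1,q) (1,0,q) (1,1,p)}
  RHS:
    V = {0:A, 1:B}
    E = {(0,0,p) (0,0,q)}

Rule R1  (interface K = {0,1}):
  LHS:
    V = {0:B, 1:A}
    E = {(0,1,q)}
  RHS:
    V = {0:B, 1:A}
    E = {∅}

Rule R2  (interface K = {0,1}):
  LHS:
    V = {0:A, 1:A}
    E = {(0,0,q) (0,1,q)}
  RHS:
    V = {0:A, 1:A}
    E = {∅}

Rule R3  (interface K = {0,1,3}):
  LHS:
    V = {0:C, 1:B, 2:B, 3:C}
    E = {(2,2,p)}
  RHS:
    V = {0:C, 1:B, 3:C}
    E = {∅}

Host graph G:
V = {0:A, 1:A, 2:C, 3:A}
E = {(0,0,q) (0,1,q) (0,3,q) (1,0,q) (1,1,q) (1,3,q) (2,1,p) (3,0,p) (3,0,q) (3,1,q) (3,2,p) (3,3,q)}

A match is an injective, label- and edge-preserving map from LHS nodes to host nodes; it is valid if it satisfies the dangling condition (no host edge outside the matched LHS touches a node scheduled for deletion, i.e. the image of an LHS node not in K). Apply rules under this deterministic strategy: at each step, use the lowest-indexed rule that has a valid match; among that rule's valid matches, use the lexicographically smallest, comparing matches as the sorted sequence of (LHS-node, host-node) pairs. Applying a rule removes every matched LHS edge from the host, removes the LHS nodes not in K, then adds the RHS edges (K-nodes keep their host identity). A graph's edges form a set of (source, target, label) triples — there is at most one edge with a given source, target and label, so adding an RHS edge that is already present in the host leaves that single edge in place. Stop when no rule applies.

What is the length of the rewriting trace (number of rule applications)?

Answer: 3

Steps:
[0] host  ⇒  4 nodes, 12 edges  {0-q->0 0-q->1 0-q->3 1-q->0 1-q->1 1-q->3 2-p->1 3-p->0 3-q->0 3-q->1 3-p->2 3-q->3}
[1] R2 @ {0↦0, 1↦1}  ⇒  4 nodes, 10 edges  {0-q->3 1-q->0 1-q->1 1-q->3 2-p->1 3-p->0 3-q->0 3-q->1 3-p->2 3-q->3}
[2] R2 @ {0↦1, 1↦0}  ⇒  4 nodes, 8 edges  {0-q->3 1-q->3 2-p->1 3-p->0 3-q->0 3-q->1 3-p->2 3-q->3}
[3] R2 @ {0↦3, 1↦0}  ⇒  4 nodes, 6 edges  {0-q->3 1-q->3 2-p->1 3-p->0 3-q->1 3-p->2}
final graph: no rule applies after step 3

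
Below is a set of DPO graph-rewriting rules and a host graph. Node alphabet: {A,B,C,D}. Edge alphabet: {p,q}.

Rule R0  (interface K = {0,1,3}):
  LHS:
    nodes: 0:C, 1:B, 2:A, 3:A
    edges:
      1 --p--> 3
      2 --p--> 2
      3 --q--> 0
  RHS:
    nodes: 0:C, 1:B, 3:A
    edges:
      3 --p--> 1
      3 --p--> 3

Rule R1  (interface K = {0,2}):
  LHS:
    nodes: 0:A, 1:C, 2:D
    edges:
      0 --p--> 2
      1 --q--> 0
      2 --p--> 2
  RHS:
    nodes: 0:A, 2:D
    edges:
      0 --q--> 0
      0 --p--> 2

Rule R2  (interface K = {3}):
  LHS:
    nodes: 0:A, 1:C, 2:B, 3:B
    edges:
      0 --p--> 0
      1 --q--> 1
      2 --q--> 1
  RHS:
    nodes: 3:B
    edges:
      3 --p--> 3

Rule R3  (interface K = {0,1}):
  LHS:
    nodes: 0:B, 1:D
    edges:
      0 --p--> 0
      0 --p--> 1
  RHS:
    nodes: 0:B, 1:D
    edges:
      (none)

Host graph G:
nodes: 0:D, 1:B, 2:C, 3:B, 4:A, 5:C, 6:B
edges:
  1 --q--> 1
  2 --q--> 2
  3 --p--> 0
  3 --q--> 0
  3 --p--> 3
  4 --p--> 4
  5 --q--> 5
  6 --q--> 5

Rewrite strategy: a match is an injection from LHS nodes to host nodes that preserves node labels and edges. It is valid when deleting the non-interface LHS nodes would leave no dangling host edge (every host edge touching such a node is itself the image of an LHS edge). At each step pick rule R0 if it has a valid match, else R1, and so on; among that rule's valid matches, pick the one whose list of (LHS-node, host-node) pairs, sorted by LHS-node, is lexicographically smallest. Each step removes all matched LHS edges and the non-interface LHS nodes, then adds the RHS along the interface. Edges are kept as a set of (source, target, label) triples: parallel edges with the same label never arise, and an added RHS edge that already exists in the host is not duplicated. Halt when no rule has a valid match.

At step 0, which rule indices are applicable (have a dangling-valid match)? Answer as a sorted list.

R0: no valid match — LHS pattern not found
R1: no valid match — LHS pattern not found
R2: 2 valid matches — {0↦4, 1↦5, 2↦6, 3↦1}, {0↦4, 1↦5, 2↦6, 3↦3}
R3: 1 valid match — {0↦3, 1↦0}

Answer: [R2,R3]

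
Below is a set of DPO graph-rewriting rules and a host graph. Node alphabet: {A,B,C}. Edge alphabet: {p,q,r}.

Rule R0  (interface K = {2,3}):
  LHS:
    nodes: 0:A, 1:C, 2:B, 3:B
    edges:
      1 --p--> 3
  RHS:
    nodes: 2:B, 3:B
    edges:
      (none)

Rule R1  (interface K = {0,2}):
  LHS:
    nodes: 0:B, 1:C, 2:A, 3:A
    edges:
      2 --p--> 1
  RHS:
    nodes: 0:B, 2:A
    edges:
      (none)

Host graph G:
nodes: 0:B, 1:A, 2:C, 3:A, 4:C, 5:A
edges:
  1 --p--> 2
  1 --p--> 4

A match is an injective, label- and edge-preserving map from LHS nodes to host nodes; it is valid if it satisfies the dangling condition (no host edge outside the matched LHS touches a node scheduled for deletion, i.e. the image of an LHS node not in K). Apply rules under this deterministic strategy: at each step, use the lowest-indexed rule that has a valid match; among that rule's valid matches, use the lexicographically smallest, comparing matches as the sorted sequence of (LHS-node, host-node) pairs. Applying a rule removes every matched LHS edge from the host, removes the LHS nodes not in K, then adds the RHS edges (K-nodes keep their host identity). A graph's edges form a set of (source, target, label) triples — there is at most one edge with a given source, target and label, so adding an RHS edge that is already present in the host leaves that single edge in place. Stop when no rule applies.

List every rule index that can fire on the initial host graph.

Answer: [R1]

Rewrite trace:
R0: no valid match — LHS pattern not found
R1: 4 valid matches — {0↦0, 1↦2, 2↦1, 3↦3}, {0↦0, 1↦2, 2↦1, 3↦5}, {0↦0, 1↦4, 2↦1, 3↦3} (+1 more)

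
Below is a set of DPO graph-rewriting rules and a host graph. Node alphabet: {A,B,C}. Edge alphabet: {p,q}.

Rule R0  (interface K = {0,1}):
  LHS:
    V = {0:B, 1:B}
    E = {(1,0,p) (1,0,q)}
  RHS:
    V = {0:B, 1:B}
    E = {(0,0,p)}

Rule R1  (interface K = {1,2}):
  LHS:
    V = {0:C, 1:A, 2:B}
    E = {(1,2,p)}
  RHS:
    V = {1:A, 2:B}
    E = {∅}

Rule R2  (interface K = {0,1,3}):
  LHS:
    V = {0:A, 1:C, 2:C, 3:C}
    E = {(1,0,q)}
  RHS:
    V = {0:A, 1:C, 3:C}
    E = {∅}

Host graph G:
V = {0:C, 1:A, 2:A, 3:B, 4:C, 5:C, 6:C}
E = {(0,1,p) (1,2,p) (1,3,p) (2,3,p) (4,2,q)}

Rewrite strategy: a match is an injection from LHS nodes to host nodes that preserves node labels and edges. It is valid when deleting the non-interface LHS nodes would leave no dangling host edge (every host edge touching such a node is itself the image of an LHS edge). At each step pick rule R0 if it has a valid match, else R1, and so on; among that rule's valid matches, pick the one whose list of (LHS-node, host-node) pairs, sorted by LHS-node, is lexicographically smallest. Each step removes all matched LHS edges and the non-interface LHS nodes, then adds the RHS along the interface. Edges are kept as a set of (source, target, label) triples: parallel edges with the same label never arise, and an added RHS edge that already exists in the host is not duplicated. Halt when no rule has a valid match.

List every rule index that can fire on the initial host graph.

Answer: [R1,R2]

Steps:
R0: no valid match — LHS pattern not found
R1: 4 valid matches — {0↦5, 1↦1, 2↦3}, {0↦5, 1↦2, 2↦3}, {0↦6, 1↦1, 2↦3} (+1 more)
R2: 4 valid matches — {0↦2, 1↦4, 2↦5, 3↦0}, {0↦2, 1↦4, 2↦5, 3↦6}, {0↦2, 1↦4, 2↦6, 3↦0} (+1 more)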